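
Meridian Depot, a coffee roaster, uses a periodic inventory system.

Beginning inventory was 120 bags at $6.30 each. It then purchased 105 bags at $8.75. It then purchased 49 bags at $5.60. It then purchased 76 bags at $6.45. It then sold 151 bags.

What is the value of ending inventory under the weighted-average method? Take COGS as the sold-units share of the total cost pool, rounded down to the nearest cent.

Ending inventory = $1,386.95

Sale 1, sell 151: 151/350 × $2,439.35 → $1,052.40
Ending inventory (cost pool remaining) = $1,386.95
Check: goods available $2,439.35 = COGS $1,052.40 + ending $1,386.95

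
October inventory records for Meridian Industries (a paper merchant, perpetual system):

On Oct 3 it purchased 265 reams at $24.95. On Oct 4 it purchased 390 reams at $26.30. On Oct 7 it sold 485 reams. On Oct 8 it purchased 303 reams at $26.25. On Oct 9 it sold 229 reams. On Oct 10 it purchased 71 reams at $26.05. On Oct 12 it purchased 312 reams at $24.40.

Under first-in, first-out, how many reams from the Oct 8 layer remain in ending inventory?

244

Oct 7, 485 sold [FIFO — oldest first]: 265 @ $24.95 + 220 @ $26.30 = $12,397.75
Oct 9, 229 sold [FIFO — oldest first]: 170 @ $26.30 + 59 @ $26.25 = $6,019.75
Total COGS = $12,397.75 + $6,019.75 = $18,417.50
Ending inventory: 244 @ $26.25 + 71 @ $26.05 + 312 @ $24.40 = $15,867.35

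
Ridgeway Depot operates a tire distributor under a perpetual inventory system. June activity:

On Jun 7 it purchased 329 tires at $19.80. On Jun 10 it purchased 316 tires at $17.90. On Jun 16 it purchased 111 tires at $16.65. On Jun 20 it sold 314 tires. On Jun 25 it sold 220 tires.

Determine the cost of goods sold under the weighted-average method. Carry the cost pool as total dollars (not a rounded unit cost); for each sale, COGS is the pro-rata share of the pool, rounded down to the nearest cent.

After Jun 7: 329 on hand, pool $6,514.20 (≈ $19.8000 each)
After Jun 10: 645 on hand, pool $12,170.60 (≈ $18.8691 each)
After Jun 16: 756 on hand, pool $14,018.75 (≈ $18.5433 each)
Jun 20, sell 314: 314/756 × $14,018.75 → $5,822.60
Jun 25, sell 220: 220/442 × $8,196.15 → $4,079.53
Total COGS = $5,822.60 + $4,079.53 = $9,902.13
Ending inventory (cost pool remaining) = $4,116.62

COGS = $9,902.13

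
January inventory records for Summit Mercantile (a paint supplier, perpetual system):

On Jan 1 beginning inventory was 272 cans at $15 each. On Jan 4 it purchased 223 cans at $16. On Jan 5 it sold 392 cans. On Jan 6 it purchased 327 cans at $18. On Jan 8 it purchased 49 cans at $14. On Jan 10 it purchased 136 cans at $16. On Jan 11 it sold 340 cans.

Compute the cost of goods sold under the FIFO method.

Jan 5, 392 sold [FIFO — oldest first]: 272 @ $15 + 120 @ $16 = $6,000
Jan 11, 340 sold [FIFO — oldest first]: 103 @ $16 + 237 @ $18 = $5,914
Total COGS = $6,000 + $5,914 = $11,914
Ending inventory: 90 @ $18 + 49 @ $14 + 136 @ $16 = $4,482
Check: goods available $16,396 = COGS $11,914 + ending $4,482

COGS = $11,914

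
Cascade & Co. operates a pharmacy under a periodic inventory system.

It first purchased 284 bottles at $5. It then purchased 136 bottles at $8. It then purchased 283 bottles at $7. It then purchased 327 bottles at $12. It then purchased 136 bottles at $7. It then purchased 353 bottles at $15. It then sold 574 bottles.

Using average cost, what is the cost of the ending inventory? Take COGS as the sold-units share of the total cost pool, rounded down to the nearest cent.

Sale 1, sell 574: 574/1519 × $14,660.00 → $5,539.72
Ending inventory (cost pool remaining) = $9,120.28
Check: goods available $14,660.00 = COGS $5,539.72 + ending $9,120.28

Ending inventory = $9,120.28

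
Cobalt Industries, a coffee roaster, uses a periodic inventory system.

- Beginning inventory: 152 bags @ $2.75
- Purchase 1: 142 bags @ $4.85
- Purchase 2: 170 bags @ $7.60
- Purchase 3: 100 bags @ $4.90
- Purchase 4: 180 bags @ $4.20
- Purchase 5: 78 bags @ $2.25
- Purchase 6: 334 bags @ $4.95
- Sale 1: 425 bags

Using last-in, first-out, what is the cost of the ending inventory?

Ending inventory = $3,590.10

Sale 1 (425) [LIFO — newest first]: 334 @ $4.95 + 78 @ $2.25 + 13 @ $4.20 = $1,883.40
Ending inventory: 152 @ $2.75 + 142 @ $4.85 + 170 @ $7.60 + 100 @ $4.90 + 167 @ $4.20 = $3,590.10
Check: goods available $5,473.50 = COGS $1,883.40 + ending $3,590.10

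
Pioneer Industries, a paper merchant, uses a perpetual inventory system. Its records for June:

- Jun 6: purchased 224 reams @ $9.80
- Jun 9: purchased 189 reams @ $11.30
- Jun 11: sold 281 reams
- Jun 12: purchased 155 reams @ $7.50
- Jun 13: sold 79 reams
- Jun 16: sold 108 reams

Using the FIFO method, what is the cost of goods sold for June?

COGS = $4,743.40

Jun 11, 281 sold [FIFO — oldest first]: 224 @ $9.80 + 57 @ $11.30 = $2,839.30
Jun 13, 79 sold [FIFO — oldest first]: 79 @ $11.30 = $892.70
Jun 16, 108 sold [FIFO — oldest first]: 53 @ $11.30 + 55 @ $7.50 = $1,011.40
Total COGS = $2,839.30 + $892.70 + $1,011.40 = $4,743.40
Ending inventory: 100 @ $7.50 = $750.00
Check: goods available $5,493.40 = COGS $4,743.40 + ending $750.00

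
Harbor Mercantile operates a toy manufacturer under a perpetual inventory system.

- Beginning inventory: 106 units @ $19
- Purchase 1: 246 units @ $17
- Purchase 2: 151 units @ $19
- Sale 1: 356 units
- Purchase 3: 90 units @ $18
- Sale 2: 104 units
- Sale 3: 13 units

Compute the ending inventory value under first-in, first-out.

Sale 1 (356) [FIFO — oldest first]: 106 @ $19 + 246 @ $17 + 4 @ $19 = $6,272
Sale 2 (104) [FIFO — oldest first]: 104 @ $19 = $1,976
Sale 3 (13) [FIFO — oldest first]: 13 @ $19 = $247
Total COGS = $6,272 + $1,976 + $247 = $8,495
Ending inventory: 30 @ $19 + 90 @ $18 = $2,190

Ending inventory = $2,190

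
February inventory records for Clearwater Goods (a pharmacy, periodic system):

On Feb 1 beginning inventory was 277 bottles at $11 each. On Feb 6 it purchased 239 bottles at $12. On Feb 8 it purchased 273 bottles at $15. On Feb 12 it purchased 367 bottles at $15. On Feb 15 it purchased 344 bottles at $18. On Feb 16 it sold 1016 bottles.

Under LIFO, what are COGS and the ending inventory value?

COGS = $16,176; ending inventory = $5,531

Feb 16, 1016 sold [LIFO — newest first]: 344 @ $18 + 367 @ $15 + 273 @ $15 + 32 @ $12 = $16,176
Ending inventory: 277 @ $11 + 207 @ $12 = $5,531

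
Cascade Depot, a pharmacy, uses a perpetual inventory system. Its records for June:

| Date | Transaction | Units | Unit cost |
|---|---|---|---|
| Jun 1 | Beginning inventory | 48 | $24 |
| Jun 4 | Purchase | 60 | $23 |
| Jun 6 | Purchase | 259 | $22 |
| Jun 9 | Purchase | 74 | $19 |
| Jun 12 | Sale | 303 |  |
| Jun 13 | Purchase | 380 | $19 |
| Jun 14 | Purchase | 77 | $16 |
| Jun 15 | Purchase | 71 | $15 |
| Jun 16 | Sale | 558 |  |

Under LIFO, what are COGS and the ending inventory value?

COGS = $16,621; ending inventory = $2,532

Jun 12, 303 sold [LIFO — newest first]: 74 @ $19 + 229 @ $22 = $6,444
Jun 16, 558 sold [LIFO — newest first]: 71 @ $15 + 77 @ $16 + 380 @ $19 + 30 @ $22 = $10,177
Total COGS = $6,444 + $10,177 = $16,621
Ending inventory: 48 @ $24 + 60 @ $23 = $2,532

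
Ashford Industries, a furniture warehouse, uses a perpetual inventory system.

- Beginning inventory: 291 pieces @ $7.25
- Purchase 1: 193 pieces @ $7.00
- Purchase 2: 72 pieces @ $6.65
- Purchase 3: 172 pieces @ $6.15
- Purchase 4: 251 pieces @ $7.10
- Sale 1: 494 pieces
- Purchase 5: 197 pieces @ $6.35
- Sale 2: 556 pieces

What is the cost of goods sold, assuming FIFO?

COGS = $7,230.30

Sale 1 (494) [FIFO — oldest first]: 291 @ $7.25 + 193 @ $7.00 + 10 @ $6.65 = $3,527.25
Sale 2 (556) [FIFO — oldest first]: 62 @ $6.65 + 172 @ $6.15 + 251 @ $7.10 + 71 @ $6.35 = $3,703.05
Total COGS = $3,527.25 + $3,703.05 = $7,230.30
Ending inventory: 126 @ $6.35 = $800.10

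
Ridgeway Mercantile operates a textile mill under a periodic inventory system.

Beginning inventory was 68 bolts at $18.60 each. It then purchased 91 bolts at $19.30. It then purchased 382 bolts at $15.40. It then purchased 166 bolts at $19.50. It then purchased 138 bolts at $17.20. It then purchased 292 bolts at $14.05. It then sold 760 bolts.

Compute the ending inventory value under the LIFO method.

Sale 1 (760) [LIFO — newest first]: 292 @ $14.05 + 138 @ $17.20 + 166 @ $19.50 + 164 @ $15.40 = $12,238.80
Ending inventory: 68 @ $18.60 + 91 @ $19.30 + 218 @ $15.40 = $6,378.30

Ending inventory = $6,378.30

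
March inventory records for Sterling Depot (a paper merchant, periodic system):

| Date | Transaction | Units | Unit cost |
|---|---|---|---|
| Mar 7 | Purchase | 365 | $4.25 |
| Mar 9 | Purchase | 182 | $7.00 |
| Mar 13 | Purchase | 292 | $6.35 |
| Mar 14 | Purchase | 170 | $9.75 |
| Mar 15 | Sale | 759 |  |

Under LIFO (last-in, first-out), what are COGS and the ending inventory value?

Mar 15, 759 sold [LIFO — newest first]: 170 @ $9.75 + 292 @ $6.35 + 182 @ $7.00 + 115 @ $4.25 = $5,274.45
Ending inventory: 250 @ $4.25 = $1,062.50

COGS = $5,274.45; ending inventory = $1,062.50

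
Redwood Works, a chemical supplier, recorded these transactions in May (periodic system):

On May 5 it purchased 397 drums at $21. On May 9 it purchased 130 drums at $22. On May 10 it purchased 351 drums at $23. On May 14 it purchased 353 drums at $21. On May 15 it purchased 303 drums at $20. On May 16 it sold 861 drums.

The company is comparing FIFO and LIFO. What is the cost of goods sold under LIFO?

COGS = $18,188

FIFO COGS: 397 @ $21 + 130 @ $22 + 334 @ $23 = $18,879
LIFO COGS: 303 @ $20 + 353 @ $21 + 205 @ $23 = $18,188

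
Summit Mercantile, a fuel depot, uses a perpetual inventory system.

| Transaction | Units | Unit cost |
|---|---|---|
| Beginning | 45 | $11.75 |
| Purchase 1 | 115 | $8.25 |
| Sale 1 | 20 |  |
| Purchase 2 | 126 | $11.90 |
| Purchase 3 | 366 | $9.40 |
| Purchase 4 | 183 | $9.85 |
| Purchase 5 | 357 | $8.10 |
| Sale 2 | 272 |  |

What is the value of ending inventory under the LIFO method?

Sale 1 (20) [LIFO — newest first]: 20 @ $8.25 = $165.00
Sale 2 (272) [LIFO — newest first]: 272 @ $8.10 = $2,203.20
Total COGS = $165.00 + $2,203.20 = $2,368.20
Ending inventory: 45 @ $11.75 + 95 @ $8.25 + 126 @ $11.90 + 366 @ $9.40 + 183 @ $9.85 + 85 @ $8.10 = $8,743.35

Ending inventory = $8,743.35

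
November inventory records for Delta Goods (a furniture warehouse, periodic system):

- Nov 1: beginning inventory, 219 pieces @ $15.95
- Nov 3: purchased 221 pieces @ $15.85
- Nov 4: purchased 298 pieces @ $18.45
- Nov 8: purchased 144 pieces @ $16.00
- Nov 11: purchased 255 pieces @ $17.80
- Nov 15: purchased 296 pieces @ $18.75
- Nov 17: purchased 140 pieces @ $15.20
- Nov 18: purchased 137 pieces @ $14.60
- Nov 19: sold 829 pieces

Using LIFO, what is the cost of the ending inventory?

Ending inventory = $14,782.00

Nov 19, 829 sold [LIFO — newest first]: 137 @ $14.60 + 140 @ $15.20 + 296 @ $18.75 + 255 @ $17.80 + 1 @ $16.00 = $14,233.20
Ending inventory: 219 @ $15.95 + 221 @ $15.85 + 298 @ $18.45 + 143 @ $16.00 = $14,782.00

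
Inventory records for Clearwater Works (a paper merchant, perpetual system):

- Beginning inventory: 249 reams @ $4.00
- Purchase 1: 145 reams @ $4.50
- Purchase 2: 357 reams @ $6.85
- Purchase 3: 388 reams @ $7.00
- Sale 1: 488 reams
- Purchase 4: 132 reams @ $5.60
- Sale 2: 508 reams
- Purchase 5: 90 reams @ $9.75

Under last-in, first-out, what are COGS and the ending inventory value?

COGS = $6,436.15; ending inventory = $1,990.50

Sale 1 (488) [LIFO — newest first]: 388 @ $7.00 + 100 @ $6.85 = $3,401.00
Sale 2 (508) [LIFO — newest first]: 132 @ $5.60 + 257 @ $6.85 + 119 @ $4.50 = $3,035.15
Total COGS = $3,401.00 + $3,035.15 = $6,436.15
Ending inventory: 249 @ $4.00 + 26 @ $4.50 + 90 @ $9.75 = $1,990.50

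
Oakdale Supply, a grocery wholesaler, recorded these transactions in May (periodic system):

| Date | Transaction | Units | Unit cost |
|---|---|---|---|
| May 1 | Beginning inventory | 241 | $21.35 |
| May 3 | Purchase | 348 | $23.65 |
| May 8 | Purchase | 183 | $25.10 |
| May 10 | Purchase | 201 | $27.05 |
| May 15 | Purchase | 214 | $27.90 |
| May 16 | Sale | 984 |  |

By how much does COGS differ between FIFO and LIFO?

FIFO COGS: 241 @ $21.35 + 348 @ $23.65 + 183 @ $25.10 + 201 @ $27.05 + 11 @ $27.90 = $23,712.80
LIFO COGS: 214 @ $27.90 + 201 @ $27.05 + 183 @ $25.10 + 348 @ $23.65 + 38 @ $21.35 = $25,042.45
Difference = |$23,712.80 − $25,042.45| = $1,329.65

$1,329.65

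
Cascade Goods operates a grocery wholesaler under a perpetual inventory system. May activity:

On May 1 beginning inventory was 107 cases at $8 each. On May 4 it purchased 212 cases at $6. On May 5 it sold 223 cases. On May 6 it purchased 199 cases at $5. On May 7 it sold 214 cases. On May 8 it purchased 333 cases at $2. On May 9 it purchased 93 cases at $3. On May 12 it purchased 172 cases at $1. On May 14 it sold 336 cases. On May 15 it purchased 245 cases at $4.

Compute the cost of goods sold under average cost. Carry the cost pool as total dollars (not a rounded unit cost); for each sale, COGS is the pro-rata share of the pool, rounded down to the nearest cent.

COGS = $3,448.90

After May 1: 107 on hand, pool $856.00 (≈ $8.0000 each)
After May 4: 319 on hand, pool $2,128.00 (≈ $6.6708 each)
May 5, sell 223: 223/319 × $2,128.00 → $1,487.59
After May 6: 295 on hand, pool $1,635.41 (≈ $5.5438 each)
May 7, sell 214: 214/295 × $1,635.41 → $1,186.36
After May 8: 414 on hand, pool $1,115.05 (≈ $2.6934 each)
After May 9: 507 on hand, pool $1,394.05 (≈ $2.7496 each)
After May 12: 679 on hand, pool $1,566.05 (≈ $2.3064 each)
May 14, sell 336: 336/679 × $1,566.05 → $774.95
After May 15: 588 on hand, pool $1,771.10 (≈ $3.0121 each)
Total COGS = $1,487.59 + $1,186.36 + $774.95 = $3,448.90
Ending inventory (cost pool remaining) = $1,771.10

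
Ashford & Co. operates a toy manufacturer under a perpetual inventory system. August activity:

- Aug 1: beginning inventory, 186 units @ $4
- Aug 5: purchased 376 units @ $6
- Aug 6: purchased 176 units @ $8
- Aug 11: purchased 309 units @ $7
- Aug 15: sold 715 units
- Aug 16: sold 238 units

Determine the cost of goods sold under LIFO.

COGS = $6,195

Aug 15, 715 sold [LIFO — newest first]: 309 @ $7 + 176 @ $8 + 230 @ $6 = $4,951
Aug 16, 238 sold [LIFO — newest first]: 146 @ $6 + 92 @ $4 = $1,244
Total COGS = $4,951 + $1,244 = $6,195
Ending inventory: 94 @ $4 = $376
Check: goods available $6,571 = COGS $6,195 + ending $376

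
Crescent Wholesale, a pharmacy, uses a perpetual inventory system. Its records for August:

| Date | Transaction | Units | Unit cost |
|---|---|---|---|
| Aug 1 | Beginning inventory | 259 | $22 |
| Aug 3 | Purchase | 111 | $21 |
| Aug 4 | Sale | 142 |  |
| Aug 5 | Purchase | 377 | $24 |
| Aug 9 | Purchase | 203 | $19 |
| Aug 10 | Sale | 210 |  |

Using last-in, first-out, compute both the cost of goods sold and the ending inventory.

COGS = $7,038; ending inventory = $13,896

Aug 4, 142 sold [LIFO — newest first]: 111 @ $21 + 31 @ $22 = $3,013
Aug 10, 210 sold [LIFO — newest first]: 203 @ $19 + 7 @ $24 = $4,025
Total COGS = $3,013 + $4,025 = $7,038
Ending inventory: 228 @ $22 + 370 @ $24 = $13,896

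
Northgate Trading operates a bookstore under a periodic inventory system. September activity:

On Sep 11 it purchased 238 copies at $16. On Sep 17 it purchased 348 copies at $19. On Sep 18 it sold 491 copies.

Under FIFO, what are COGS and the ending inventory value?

Sep 18, 491 sold [FIFO — oldest first]: 238 @ $16 + 253 @ $19 = $8,615
Ending inventory: 95 @ $19 = $1,805

COGS = $8,615; ending inventory = $1,805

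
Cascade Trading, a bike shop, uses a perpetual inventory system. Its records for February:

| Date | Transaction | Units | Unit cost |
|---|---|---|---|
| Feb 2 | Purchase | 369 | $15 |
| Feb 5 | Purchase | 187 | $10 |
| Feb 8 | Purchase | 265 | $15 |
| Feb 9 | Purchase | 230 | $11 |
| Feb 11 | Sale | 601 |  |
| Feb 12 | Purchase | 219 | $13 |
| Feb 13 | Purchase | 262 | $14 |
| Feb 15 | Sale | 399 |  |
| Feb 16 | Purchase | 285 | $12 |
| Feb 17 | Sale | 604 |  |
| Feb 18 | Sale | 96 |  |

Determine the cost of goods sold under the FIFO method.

Feb 11, 601 sold [FIFO — oldest first]: 369 @ $15 + 187 @ $10 + 45 @ $15 = $8,080
Feb 15, 399 sold [FIFO — oldest first]: 220 @ $15 + 179 @ $11 = $5,269
Feb 17, 604 sold [FIFO — oldest first]: 51 @ $11 + 219 @ $13 + 262 @ $14 + 72 @ $12 = $7,940
Feb 18, 96 sold [FIFO — oldest first]: 96 @ $12 = $1,152
Total COGS = $8,080 + $5,269 + $7,940 + $1,152 = $22,441
Ending inventory: 117 @ $12 = $1,404

COGS = $22,441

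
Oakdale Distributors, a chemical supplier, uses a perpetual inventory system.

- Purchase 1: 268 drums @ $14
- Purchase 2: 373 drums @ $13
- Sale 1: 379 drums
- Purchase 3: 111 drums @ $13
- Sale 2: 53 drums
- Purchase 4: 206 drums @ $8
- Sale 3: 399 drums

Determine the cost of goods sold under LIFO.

COGS = $9,914

Sale 1 (379) [LIFO — newest first]: 373 @ $13 + 6 @ $14 = $4,933
Sale 2 (53) [LIFO — newest first]: 53 @ $13 = $689
Sale 3 (399) [LIFO — newest first]: 206 @ $8 + 58 @ $13 + 135 @ $14 = $4,292
Total COGS = $4,933 + $689 + $4,292 = $9,914
Ending inventory: 127 @ $14 = $1,778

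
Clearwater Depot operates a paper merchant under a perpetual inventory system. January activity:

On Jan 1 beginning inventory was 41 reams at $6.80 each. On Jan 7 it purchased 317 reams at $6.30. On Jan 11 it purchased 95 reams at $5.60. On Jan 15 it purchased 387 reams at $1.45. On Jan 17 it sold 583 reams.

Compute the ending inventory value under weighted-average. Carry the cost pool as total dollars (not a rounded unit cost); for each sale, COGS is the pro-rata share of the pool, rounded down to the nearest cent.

Ending inventory = $1,030.77

After Jan 1: 41 on hand, pool $278.80 (≈ $6.8000 each)
After Jan 7: 358 on hand, pool $2,275.90 (≈ $6.3573 each)
After Jan 11: 453 on hand, pool $2,807.90 (≈ $6.1985 each)
After Jan 15: 840 on hand, pool $3,369.05 (≈ $4.0108 each)
Jan 17, sell 583: 583/840 × $3,369.05 → $2,338.28
Ending inventory (cost pool remaining) = $1,030.77
Check: goods available $3,369.05 = COGS $2,338.28 + ending $1,030.77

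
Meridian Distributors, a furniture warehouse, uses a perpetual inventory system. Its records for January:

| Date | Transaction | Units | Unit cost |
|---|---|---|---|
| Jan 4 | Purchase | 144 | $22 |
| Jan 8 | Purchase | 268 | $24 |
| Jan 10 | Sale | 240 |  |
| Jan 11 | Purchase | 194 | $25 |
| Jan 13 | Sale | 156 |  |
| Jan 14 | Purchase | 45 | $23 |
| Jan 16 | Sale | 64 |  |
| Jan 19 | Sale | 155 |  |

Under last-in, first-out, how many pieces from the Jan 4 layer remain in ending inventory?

Jan 10, 240 sold [LIFO — newest first]: 240 @ $24 = $5,760
Jan 13, 156 sold [LIFO — newest first]: 156 @ $25 = $3,900
Jan 16, 64 sold [LIFO — newest first]: 45 @ $23 + 19 @ $25 = $1,510
Jan 19, 155 sold [LIFO — newest first]: 19 @ $25 + 28 @ $24 + 108 @ $22 = $3,523
Total COGS = $5,760 + $3,900 + $1,510 + $3,523 = $14,693
Ending inventory: 36 @ $22 = $792

36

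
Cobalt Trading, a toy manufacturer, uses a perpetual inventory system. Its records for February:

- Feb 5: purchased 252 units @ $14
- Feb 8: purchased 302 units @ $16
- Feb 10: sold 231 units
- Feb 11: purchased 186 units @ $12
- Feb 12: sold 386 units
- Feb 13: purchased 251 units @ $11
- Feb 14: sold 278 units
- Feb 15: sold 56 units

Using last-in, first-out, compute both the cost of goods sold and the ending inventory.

COGS = $12,793; ending inventory = $560

Feb 10, 231 sold [LIFO — newest first]: 231 @ $16 = $3,696
Feb 12, 386 sold [LIFO — newest first]: 186 @ $12 + 71 @ $16 + 129 @ $14 = $5,174
Feb 14, 278 sold [LIFO — newest first]: 251 @ $11 + 27 @ $14 = $3,139
Feb 15, 56 sold [LIFO — newest first]: 56 @ $14 = $784
Total COGS = $3,696 + $5,174 + $3,139 + $784 = $12,793
Ending inventory: 40 @ $14 = $560
Check: goods available $13,353 = COGS $12,793 + ending $560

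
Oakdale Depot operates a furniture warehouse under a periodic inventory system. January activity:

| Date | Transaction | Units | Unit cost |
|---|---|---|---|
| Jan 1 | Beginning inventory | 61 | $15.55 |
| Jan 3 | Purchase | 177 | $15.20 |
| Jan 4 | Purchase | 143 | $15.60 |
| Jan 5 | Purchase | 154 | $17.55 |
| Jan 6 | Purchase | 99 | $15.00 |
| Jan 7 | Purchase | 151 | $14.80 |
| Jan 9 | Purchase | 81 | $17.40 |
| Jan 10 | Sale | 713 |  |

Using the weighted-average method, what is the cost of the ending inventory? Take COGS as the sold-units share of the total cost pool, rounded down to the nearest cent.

Ending inventory = $2,420.74

Jan 10, sell 713: 713/866 × $13,701.65 → $11,280.91
Ending inventory (cost pool remaining) = $2,420.74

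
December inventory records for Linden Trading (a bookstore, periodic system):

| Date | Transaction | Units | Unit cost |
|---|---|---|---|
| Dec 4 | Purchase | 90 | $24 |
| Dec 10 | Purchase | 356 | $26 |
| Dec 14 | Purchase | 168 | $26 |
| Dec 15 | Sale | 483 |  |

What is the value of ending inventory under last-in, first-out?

Ending inventory = $3,226

Dec 15, 483 sold [LIFO — newest first]: 168 @ $26 + 315 @ $26 = $12,558
Ending inventory: 90 @ $24 + 41 @ $26 = $3,226
Check: goods available $15,784 = COGS $12,558 + ending $3,226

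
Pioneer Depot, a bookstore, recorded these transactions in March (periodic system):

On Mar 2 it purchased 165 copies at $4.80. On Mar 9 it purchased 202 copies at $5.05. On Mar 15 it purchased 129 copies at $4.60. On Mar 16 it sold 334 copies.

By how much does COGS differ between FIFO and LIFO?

$17.55

FIFO COGS: 165 @ $4.80 + 169 @ $5.05 = $1,645.45
LIFO COGS: 129 @ $4.60 + 202 @ $5.05 + 3 @ $4.80 = $1,627.90
Difference = |$1,645.45 − $1,627.90| = $17.55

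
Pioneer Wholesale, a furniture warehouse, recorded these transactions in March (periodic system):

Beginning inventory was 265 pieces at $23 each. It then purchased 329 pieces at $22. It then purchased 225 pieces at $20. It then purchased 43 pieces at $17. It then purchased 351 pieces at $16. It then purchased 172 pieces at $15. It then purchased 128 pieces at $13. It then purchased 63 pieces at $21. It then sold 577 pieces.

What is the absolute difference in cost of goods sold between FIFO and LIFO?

FIFO COGS: 265 @ $23 + 312 @ $22 = $12,959
LIFO COGS: 63 @ $21 + 128 @ $13 + 172 @ $15 + 214 @ $16 = $8,991
Difference = |$12,959 − $8,991| = $3,968

$3,968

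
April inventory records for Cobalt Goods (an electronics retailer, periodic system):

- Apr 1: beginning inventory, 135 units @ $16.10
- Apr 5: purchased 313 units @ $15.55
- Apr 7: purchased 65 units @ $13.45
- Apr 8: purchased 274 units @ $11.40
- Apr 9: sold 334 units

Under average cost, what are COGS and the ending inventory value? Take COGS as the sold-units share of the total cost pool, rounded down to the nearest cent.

COGS = $4,684.70; ending inventory = $6,353.80

Apr 9, sell 334: 334/787 × $11,038.50 → $4,684.70
Ending inventory (cost pool remaining) = $6,353.80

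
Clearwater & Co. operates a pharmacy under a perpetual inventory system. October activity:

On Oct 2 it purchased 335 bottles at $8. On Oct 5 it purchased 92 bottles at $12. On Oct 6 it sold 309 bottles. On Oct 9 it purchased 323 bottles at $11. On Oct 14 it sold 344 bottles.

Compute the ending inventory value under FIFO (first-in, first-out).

Ending inventory = $1,067

Oct 6, 309 sold [FIFO — oldest first]: 309 @ $8 = $2,472
Oct 14, 344 sold [FIFO — oldest first]: 26 @ $8 + 92 @ $12 + 226 @ $11 = $3,798
Total COGS = $2,472 + $3,798 = $6,270
Ending inventory: 97 @ $11 = $1,067
Check: goods available $7,337 = COGS $6,270 + ending $1,067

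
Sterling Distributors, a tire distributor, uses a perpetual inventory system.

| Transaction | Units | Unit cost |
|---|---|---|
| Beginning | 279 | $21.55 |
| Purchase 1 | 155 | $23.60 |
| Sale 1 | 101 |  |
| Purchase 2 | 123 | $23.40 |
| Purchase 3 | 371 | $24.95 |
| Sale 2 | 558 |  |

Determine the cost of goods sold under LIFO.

COGS = $16,008.15

Sale 1 (101) [LIFO — newest first]: 101 @ $23.60 = $2,383.60
Sale 2 (558) [LIFO — newest first]: 371 @ $24.95 + 123 @ $23.40 + 54 @ $23.60 + 10 @ $21.55 = $13,624.55
Total COGS = $2,383.60 + $13,624.55 = $16,008.15
Ending inventory: 269 @ $21.55 = $5,796.95
Check: goods available $21,805.10 = COGS $16,008.15 + ending $5,796.95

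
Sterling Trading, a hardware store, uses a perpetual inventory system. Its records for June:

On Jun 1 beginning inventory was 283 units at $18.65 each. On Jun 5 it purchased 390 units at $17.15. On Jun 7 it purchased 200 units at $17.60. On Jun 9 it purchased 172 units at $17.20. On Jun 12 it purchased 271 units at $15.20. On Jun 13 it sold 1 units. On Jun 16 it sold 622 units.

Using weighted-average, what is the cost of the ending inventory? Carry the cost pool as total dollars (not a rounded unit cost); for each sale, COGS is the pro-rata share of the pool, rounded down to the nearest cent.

Ending inventory = $11,882.14

After Jun 1: 283 on hand, pool $5,277.95 (≈ $18.6500 each)
After Jun 5: 673 on hand, pool $11,966.45 (≈ $17.7808 each)
After Jun 7: 873 on hand, pool $15,486.45 (≈ $17.7393 each)
After Jun 9: 1045 on hand, pool $18,444.85 (≈ $17.6506 each)
After Jun 12: 1316 on hand, pool $22,564.05 (≈ $17.1459 each)
Jun 13, sell 1: 1/1316 × $22,564.05 → $17.14
Jun 16, sell 622: 622/1315 × $22,546.91 → $10,664.77
Total COGS = $17.14 + $10,664.77 = $10,681.91
Ending inventory (cost pool remaining) = $11,882.14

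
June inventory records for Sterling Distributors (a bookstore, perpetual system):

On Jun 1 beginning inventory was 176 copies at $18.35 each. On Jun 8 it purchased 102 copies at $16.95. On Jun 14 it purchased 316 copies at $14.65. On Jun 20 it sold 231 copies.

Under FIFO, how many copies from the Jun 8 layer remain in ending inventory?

Jun 20, 231 sold [FIFO — oldest first]: 176 @ $18.35 + 55 @ $16.95 = $4,161.85
Ending inventory: 47 @ $16.95 + 316 @ $14.65 = $5,426.05

47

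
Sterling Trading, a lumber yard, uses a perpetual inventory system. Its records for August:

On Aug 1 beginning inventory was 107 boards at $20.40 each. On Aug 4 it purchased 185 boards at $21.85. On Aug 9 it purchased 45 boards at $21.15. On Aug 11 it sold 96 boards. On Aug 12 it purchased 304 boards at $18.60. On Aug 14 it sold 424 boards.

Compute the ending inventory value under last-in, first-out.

Aug 11, 96 sold [LIFO — newest first]: 45 @ $21.15 + 51 @ $21.85 = $2,066.10
Aug 14, 424 sold [LIFO — newest first]: 304 @ $18.60 + 120 @ $21.85 = $8,276.40
Total COGS = $2,066.10 + $8,276.40 = $10,342.50
Ending inventory: 107 @ $20.40 + 14 @ $21.85 = $2,488.70

Ending inventory = $2,488.70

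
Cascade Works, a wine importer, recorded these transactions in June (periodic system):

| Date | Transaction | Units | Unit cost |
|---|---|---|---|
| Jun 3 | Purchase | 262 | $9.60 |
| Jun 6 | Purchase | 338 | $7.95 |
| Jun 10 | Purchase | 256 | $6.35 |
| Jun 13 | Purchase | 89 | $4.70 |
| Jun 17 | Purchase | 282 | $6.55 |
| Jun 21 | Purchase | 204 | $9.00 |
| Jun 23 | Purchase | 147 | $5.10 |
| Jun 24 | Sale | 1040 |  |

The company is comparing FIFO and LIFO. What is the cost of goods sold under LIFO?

FIFO COGS: 262 @ $9.60 + 338 @ $7.95 + 256 @ $6.35 + 89 @ $4.70 + 95 @ $6.55 = $7,868.45
LIFO COGS: 147 @ $5.10 + 204 @ $9.00 + 282 @ $6.55 + 89 @ $4.70 + 256 @ $6.35 + 62 @ $7.95 = $6,969.60

COGS = $6,969.60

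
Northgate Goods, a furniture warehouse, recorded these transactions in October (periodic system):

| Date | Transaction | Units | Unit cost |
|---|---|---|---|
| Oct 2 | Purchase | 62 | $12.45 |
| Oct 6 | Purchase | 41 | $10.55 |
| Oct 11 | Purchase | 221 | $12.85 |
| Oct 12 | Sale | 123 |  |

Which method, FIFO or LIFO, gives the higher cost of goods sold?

LIFO

FIFO COGS: 62 @ $12.45 + 41 @ $10.55 + 20 @ $12.85 = $1,461.45
LIFO COGS: 123 @ $12.85 = $1,580.55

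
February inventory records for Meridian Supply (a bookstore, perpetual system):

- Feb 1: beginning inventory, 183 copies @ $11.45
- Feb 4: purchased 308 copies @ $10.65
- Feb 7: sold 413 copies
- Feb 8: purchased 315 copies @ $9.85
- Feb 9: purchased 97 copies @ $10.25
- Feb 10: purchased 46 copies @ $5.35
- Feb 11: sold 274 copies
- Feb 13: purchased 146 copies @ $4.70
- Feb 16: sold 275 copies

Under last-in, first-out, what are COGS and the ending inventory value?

COGS = $8,970.00; ending inventory = $1,434.85

Feb 7, 413 sold [LIFO — newest first]: 308 @ $10.65 + 105 @ $11.45 = $4,482.45
Feb 11, 274 sold [LIFO — newest first]: 46 @ $5.35 + 97 @ $10.25 + 131 @ $9.85 = $2,530.70
Feb 16, 275 sold [LIFO — newest first]: 146 @ $4.70 + 129 @ $9.85 = $1,956.85
Total COGS = $4,482.45 + $2,530.70 + $1,956.85 = $8,970.00
Ending inventory: 78 @ $11.45 + 55 @ $9.85 = $1,434.85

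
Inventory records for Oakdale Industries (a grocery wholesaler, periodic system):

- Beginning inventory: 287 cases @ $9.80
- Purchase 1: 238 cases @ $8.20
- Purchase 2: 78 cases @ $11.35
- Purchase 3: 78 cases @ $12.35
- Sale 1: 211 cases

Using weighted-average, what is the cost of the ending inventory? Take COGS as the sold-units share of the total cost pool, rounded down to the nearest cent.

Sale 1, sell 211: 211/681 × $6,612.80 → $2,048.89
Ending inventory (cost pool remaining) = $4,563.91
Check: goods available $6,612.80 = COGS $2,048.89 + ending $4,563.91

Ending inventory = $4,563.91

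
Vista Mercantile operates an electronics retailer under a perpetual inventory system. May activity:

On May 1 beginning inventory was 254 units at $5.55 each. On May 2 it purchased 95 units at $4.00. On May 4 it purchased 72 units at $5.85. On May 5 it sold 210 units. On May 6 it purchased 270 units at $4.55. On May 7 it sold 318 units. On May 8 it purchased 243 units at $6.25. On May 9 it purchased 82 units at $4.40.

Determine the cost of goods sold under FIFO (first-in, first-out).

COGS = $2,697.75

May 5, 210 sold [FIFO — oldest first]: 210 @ $5.55 = $1,165.50
May 7, 318 sold [FIFO — oldest first]: 44 @ $5.55 + 95 @ $4.00 + 72 @ $5.85 + 107 @ $4.55 = $1,532.25
Total COGS = $1,165.50 + $1,532.25 = $2,697.75
Ending inventory: 163 @ $4.55 + 243 @ $6.25 + 82 @ $4.40 = $2,621.20
Check: goods available $5,318.95 = COGS $2,697.75 + ending $2,621.20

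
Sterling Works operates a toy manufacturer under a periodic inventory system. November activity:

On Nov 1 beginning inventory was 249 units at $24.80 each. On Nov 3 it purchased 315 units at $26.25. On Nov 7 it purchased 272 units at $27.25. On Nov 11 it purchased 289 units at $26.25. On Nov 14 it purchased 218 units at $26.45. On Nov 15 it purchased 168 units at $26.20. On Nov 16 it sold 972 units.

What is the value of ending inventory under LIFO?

Nov 16, 972 sold [LIFO — newest first]: 168 @ $26.20 + 218 @ $26.45 + 289 @ $26.25 + 272 @ $27.25 + 25 @ $26.25 = $25,822.20
Ending inventory: 249 @ $24.80 + 290 @ $26.25 = $13,787.70
Check: goods available $39,609.90 = COGS $25,822.20 + ending $13,787.70

Ending inventory = $13,787.70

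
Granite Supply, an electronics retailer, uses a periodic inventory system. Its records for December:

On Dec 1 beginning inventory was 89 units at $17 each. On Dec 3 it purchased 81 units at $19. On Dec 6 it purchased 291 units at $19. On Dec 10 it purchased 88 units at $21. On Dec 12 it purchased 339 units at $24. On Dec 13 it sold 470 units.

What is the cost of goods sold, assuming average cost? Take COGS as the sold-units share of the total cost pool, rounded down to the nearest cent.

COGS = $9,826.06

Dec 13, sell 470: 470/888 × $18,565.00 → $9,826.06
Ending inventory (cost pool remaining) = $8,738.94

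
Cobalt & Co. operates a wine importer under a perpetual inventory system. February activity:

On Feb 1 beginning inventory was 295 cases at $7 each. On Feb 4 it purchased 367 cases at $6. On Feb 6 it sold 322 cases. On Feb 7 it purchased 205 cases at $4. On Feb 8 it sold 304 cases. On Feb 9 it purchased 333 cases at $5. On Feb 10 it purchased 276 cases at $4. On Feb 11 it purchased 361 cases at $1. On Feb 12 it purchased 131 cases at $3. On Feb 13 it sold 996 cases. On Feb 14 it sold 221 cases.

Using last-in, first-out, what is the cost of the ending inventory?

Feb 6, 322 sold [LIFO — newest first]: 322 @ $6 = $1,932
Feb 8, 304 sold [LIFO — newest first]: 205 @ $4 + 45 @ $6 + 54 @ $7 = $1,468
Feb 13, 996 sold [LIFO — newest first]: 131 @ $3 + 361 @ $1 + 276 @ $4 + 228 @ $5 = $2,998
Feb 14, 221 sold [LIFO — newest first]: 105 @ $5 + 116 @ $7 = $1,337
Total COGS = $1,932 + $1,468 + $2,998 + $1,337 = $7,735
Ending inventory: 125 @ $7 = $875
Check: goods available $8,610 = COGS $7,735 + ending $875

Ending inventory = $875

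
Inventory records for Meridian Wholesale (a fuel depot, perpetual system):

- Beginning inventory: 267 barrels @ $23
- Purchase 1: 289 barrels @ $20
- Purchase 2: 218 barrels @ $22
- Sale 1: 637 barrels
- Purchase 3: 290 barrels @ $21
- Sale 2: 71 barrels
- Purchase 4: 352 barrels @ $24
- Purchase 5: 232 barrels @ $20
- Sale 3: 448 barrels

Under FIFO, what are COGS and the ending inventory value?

COGS = $25,015; ending inventory = $10,880

Sale 1 (637) [FIFO — oldest first]: 267 @ $23 + 289 @ $20 + 81 @ $22 = $13,703
Sale 2 (71) [FIFO — oldest first]: 71 @ $22 = $1,562
Sale 3 (448) [FIFO — oldest first]: 66 @ $22 + 290 @ $21 + 92 @ $24 = $9,750
Total COGS = $13,703 + $1,562 + $9,750 = $25,015
Ending inventory: 260 @ $24 + 232 @ $20 = $10,880
Check: goods available $35,895 = COGS $25,015 + ending $10,880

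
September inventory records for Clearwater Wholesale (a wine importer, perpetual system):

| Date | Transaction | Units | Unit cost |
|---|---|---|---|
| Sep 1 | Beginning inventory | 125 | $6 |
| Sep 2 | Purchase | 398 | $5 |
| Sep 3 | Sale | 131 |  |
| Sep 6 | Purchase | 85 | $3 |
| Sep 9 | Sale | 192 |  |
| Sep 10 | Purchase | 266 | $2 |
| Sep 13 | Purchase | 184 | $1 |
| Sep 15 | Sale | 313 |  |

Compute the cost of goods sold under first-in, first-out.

Sep 3, 131 sold [FIFO — oldest first]: 125 @ $6 + 6 @ $5 = $780
Sep 9, 192 sold [FIFO — oldest first]: 192 @ $5 = $960
Sep 15, 313 sold [FIFO — oldest first]: 200 @ $5 + 85 @ $3 + 28 @ $2 = $1,311
Total COGS = $780 + $960 + $1,311 = $3,051
Ending inventory: 238 @ $2 + 184 @ $1 = $660
Check: goods available $3,711 = COGS $3,051 + ending $660

COGS = $3,051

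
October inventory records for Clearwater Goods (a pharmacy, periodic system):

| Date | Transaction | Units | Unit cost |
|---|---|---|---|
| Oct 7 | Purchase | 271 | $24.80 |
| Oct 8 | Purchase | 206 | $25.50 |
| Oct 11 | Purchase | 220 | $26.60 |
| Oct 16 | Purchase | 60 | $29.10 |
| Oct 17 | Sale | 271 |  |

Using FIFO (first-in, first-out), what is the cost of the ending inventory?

Ending inventory = $12,851.00

Oct 17, 271 sold [FIFO — oldest first]: 271 @ $24.80 = $6,720.80
Ending inventory: 206 @ $25.50 + 220 @ $26.60 + 60 @ $29.10 = $12,851.00
Check: goods available $19,571.80 = COGS $6,720.80 + ending $12,851.00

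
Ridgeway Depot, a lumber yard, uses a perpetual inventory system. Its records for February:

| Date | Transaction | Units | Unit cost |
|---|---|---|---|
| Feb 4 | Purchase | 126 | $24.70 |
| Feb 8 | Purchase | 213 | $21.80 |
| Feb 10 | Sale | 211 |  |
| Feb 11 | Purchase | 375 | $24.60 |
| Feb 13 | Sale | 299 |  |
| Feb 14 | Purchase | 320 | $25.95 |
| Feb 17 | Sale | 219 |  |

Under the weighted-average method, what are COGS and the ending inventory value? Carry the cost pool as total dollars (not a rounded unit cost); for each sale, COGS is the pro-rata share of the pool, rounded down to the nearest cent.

COGS = $17,582.18; ending inventory = $7,702.42

After Feb 4: 126 on hand, pool $3,112.20 (≈ $24.7000 each)
After Feb 8: 339 on hand, pool $7,755.60 (≈ $22.8779 each)
Feb 10, sell 211: 211/339 × $7,755.60 → $4,827.23
After Feb 11: 503 on hand, pool $12,153.37 (≈ $24.1618 each)
Feb 13, sell 299: 299/503 × $12,153.37 → $7,224.36
After Feb 14: 524 on hand, pool $13,233.01 (≈ $25.2538 each)
Feb 17, sell 219: 219/524 × $13,233.01 → $5,530.59
Total COGS = $4,827.23 + $7,224.36 + $5,530.59 = $17,582.18
Ending inventory (cost pool remaining) = $7,702.42
Check: goods available $25,284.60 = COGS $17,582.18 + ending $7,702.42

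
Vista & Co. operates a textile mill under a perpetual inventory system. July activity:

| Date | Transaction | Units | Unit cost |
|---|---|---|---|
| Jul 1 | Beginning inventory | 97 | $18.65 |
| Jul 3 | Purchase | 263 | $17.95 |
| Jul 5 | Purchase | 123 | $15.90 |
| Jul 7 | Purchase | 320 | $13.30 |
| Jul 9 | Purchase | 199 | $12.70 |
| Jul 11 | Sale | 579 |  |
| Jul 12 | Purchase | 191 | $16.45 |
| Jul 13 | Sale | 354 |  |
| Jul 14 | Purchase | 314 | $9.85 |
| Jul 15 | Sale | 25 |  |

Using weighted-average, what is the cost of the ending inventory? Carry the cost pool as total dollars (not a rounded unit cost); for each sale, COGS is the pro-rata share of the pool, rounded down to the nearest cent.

Ending inventory = $6,841.36

After Jul 1: 97 on hand, pool $1,809.05 (≈ $18.6500 each)
After Jul 3: 360 on hand, pool $6,529.90 (≈ $18.1386 each)
After Jul 5: 483 on hand, pool $8,485.60 (≈ $17.5685 each)
After Jul 7: 803 on hand, pool $12,741.60 (≈ $15.8675 each)
After Jul 9: 1002 on hand, pool $15,268.90 (≈ $15.2384 each)
Jul 11, sell 579: 579/1002 × $15,268.90 → $8,823.04
After Jul 12: 614 on hand, pool $9,587.81 (≈ $15.6153 each)
Jul 13, sell 354: 354/614 × $9,587.81 → $5,527.82
After Jul 14: 574 on hand, pool $7,152.89 (≈ $12.4615 each)
Jul 15, sell 25: 25/574 × $7,152.89 → $311.53
Total COGS = $8,823.04 + $5,527.82 + $311.53 = $14,662.39
Ending inventory (cost pool remaining) = $6,841.36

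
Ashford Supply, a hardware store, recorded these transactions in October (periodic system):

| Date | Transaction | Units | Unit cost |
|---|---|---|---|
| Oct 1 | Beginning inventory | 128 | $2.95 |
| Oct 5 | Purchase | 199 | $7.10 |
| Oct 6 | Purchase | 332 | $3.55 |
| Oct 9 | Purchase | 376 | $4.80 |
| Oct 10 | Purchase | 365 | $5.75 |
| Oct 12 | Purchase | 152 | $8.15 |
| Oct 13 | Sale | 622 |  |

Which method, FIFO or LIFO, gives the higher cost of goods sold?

LIFO

FIFO COGS: 128 @ $2.95 + 199 @ $7.10 + 295 @ $3.55 = $2,837.75
LIFO COGS: 152 @ $8.15 + 365 @ $5.75 + 105 @ $4.80 = $3,841.55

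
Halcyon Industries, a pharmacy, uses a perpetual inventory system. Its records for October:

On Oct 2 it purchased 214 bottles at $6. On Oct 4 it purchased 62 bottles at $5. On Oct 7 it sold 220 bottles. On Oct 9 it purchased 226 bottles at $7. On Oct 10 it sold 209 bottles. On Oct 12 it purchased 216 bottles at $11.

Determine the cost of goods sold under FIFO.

Oct 7, 220 sold [FIFO — oldest first]: 214 @ $6 + 6 @ $5 = $1,314
Oct 10, 209 sold [FIFO — oldest first]: 56 @ $5 + 153 @ $7 = $1,351
Total COGS = $1,314 + $1,351 = $2,665
Ending inventory: 73 @ $7 + 216 @ $11 = $2,887

COGS = $2,665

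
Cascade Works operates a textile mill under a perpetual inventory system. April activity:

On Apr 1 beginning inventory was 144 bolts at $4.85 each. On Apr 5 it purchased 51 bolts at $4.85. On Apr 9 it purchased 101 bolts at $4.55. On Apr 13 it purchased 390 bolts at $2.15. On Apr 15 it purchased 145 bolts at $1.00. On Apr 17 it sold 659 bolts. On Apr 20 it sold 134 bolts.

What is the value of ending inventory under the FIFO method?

Apr 17, 659 sold [FIFO — oldest first]: 144 @ $4.85 + 51 @ $4.85 + 101 @ $4.55 + 363 @ $2.15 = $2,185.75
Apr 20, 134 sold [FIFO — oldest first]: 27 @ $2.15 + 107 @ $1.00 = $165.05
Total COGS = $2,185.75 + $165.05 = $2,350.80
Ending inventory: 38 @ $1.00 = $38.00

Ending inventory = $38.00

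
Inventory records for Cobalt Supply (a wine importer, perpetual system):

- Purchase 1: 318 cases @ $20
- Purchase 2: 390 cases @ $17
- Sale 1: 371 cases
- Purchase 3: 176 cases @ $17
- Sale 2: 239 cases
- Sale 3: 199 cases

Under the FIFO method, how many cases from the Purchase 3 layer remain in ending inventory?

75

Sale 1 (371) [FIFO — oldest first]: 318 @ $20 + 53 @ $17 = $7,261
Sale 2 (239) [FIFO — oldest first]: 239 @ $17 = $4,063
Sale 3 (199) [FIFO — oldest first]: 98 @ $17 + 101 @ $17 = $3,383
Total COGS = $7,261 + $4,063 + $3,383 = $14,707
Ending inventory: 75 @ $17 = $1,275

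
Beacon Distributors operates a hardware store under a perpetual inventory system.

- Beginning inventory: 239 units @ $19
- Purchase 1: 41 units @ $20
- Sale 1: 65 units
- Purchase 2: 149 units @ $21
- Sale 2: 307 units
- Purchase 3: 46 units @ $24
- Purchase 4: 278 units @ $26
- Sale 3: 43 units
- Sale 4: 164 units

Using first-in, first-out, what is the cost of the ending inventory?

Ending inventory = $4,524

Sale 1 (65) [FIFO — oldest first]: 65 @ $19 = $1,235
Sale 2 (307) [FIFO — oldest first]: 174 @ $19 + 41 @ $20 + 92 @ $21 = $6,058
Sale 3 (43) [FIFO — oldest first]: 43 @ $21 = $903
Sale 4 (164) [FIFO — oldest first]: 14 @ $21 + 46 @ $24 + 104 @ $26 = $4,102
Total COGS = $1,235 + $6,058 + $903 + $4,102 = $12,298
Ending inventory: 174 @ $26 = $4,524
Check: goods available $16,822 = COGS $12,298 + ending $4,524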